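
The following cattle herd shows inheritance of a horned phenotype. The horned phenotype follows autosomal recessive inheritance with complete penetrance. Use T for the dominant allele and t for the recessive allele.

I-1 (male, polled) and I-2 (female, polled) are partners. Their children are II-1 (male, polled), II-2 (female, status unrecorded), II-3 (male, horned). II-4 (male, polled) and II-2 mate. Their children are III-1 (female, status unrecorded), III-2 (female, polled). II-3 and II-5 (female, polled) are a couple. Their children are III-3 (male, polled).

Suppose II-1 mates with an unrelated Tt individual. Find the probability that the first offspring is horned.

I-1 is polled so carries T and passed t to II-3 (tt), so I-1 is Tt.
I-2 is polled so carries T and passed t to II-3 (tt), so I-2 is Tt.
II-1 is a polled offspring of I-1 (Tt) × I-2 (Tt), whose cross gives 1/4 TT : 1/2 Tt : 1/4 tt; conditioning on being polled, II-1 is TT with probability 1/3, Tt with probability 2/3.
Summing over parental genotype combinations, P(offspring is horned) = 2/3·1/4 = 1/6.

1/6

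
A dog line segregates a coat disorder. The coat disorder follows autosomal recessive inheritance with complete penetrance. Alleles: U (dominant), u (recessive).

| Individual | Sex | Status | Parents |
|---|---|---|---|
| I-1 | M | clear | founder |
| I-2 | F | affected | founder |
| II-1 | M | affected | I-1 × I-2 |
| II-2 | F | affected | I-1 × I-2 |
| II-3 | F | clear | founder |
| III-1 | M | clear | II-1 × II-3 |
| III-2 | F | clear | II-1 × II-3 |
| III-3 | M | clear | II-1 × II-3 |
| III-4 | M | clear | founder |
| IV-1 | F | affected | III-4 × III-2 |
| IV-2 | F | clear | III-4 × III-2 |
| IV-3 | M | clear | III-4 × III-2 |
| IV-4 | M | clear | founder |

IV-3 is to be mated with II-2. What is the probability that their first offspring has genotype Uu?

III-4 is clear so carries U and passed u to IV-1 (uu), so III-4 is Uu.
III-2 is clear so carries U and received u from II-1 (uu), so III-2 is Uu.
IV-3 is a clear offspring of III-4 (Uu) × III-2 (Uu), whose cross gives 1/4 UU : 1/2 Uu : 1/4 uu; conditioning on being clear, IV-3 is UU with probability 1/3, Uu with probability 2/3.
II-2 is affected, so II-2 is uu.
Summing over parental genotype combinations, P(offspring has genotype Uu) = 1/3·1 + 2/3·1/2 = 2/3.

2/3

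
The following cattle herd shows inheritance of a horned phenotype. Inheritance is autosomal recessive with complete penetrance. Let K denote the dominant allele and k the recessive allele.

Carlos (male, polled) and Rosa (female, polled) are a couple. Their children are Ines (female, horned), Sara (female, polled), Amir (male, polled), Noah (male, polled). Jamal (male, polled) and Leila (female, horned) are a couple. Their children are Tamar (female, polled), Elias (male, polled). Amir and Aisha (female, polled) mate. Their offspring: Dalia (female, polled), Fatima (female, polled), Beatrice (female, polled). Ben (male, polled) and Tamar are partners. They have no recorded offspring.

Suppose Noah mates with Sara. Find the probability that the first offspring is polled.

8/9

Carlos is polled so carries K and passed k to Ines (kk), so Carlos is Kk.
Rosa is polled so carries K and passed k to Ines (kk), so Rosa is Kk.
Noah is a polled offspring of Carlos (Kk) × Rosa (Kk), whose cross gives 1/4 KK : 1/2 Kk : 1/4 kk; conditioning on being polled, Noah is KK with probability 1/3, Kk with probability 2/3.
Sara is a polled offspring of Carlos (Kk) × Rosa (Kk), whose cross gives 1/4 KK : 1/2 Kk : 1/4 kk; conditioning on being polled, Sara is KK with probability 1/3, Kk with probability 2/3.
Summing over parental genotype combinations, P(offspring is polled) = 1/9·1 + 2/9·1 + 2/9·1 + 4/9·3/4 = 8/9.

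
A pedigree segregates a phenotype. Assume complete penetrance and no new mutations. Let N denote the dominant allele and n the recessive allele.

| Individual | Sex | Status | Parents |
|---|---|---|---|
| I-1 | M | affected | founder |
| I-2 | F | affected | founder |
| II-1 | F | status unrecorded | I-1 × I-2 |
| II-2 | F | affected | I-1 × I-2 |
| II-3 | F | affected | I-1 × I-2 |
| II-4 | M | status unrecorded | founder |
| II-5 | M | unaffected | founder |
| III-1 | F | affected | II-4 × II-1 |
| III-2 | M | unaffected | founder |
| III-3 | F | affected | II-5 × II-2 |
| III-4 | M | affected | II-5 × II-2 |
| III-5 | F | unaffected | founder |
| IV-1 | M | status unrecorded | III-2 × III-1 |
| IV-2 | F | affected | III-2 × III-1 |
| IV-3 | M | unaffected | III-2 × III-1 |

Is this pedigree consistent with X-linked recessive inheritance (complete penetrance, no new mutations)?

No

Under X-linked recessive, III-3 (affected, female) cannot arise from II-5 (unaffected) × II-2 (affected).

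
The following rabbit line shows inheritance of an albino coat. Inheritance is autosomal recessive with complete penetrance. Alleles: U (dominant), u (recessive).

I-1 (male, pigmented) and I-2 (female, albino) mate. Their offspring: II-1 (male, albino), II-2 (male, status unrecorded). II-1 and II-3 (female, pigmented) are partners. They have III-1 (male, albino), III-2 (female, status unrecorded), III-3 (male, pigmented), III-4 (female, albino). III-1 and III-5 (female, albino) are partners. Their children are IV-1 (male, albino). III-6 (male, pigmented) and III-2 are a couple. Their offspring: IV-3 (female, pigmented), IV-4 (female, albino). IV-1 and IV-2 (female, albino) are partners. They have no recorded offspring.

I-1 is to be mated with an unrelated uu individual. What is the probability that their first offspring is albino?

1/2

I-1 is pigmented so carries U and passed u to II-1 (uu), so I-1 is Uu.
The cross gives 1/2 Uu : 1/2 uu, so P(offspring is albino) = 1/2.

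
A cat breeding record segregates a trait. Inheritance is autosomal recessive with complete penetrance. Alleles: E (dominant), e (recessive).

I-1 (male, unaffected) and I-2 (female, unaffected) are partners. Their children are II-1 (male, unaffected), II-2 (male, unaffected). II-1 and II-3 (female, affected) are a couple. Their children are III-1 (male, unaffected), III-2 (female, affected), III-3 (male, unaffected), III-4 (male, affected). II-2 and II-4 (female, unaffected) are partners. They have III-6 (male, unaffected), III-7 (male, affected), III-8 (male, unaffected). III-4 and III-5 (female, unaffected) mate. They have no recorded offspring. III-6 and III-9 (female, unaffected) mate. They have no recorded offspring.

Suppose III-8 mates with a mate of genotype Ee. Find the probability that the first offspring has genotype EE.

1/3

II-2 is unaffected so carries E and passed e to III-7 (ee), so II-2 is Ee.
II-4 is unaffected so carries E and passed e to III-7 (ee), so II-4 is Ee.
III-8 is an unaffected offspring of II-2 (Ee) × II-4 (Ee), whose cross gives 1/4 EE : 1/2 Ee : 1/4 ee; conditioning on being unaffected, III-8 is EE with probability 1/3, Ee with probability 2/3.
Summing over parental genotype combinations, P(offspring has genotype EE) = 1/3·1/2 + 2/3·1/4 = 1/3.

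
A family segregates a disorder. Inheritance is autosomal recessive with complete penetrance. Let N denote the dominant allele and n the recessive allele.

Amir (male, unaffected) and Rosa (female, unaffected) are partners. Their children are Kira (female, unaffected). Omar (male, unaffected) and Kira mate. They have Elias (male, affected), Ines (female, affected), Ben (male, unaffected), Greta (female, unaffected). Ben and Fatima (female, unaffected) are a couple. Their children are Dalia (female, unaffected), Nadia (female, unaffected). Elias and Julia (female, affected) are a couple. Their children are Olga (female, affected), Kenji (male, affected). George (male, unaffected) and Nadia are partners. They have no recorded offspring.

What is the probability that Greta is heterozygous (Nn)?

2/3

Omar is unaffected so carries N and passed n to Elias (nn), so Omar is Nn.
Kira is unaffected so carries N and passed n to Elias (nn), so Kira is Nn.
Their cross gives offspring ratios 1/4 NN : 1/2 Nn : 1/4 nn. Conditioning on Greta being unaffected, P(Nn) = 1/2 / 3/4 = 2/3.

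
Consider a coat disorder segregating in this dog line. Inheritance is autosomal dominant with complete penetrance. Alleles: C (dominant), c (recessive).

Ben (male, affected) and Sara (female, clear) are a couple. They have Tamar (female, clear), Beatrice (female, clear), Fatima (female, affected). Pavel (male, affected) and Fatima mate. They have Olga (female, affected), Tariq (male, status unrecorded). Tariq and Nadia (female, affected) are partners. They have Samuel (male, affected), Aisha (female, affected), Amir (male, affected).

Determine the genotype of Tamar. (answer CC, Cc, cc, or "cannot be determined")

cc

Tamar is clear, so Tamar is cc.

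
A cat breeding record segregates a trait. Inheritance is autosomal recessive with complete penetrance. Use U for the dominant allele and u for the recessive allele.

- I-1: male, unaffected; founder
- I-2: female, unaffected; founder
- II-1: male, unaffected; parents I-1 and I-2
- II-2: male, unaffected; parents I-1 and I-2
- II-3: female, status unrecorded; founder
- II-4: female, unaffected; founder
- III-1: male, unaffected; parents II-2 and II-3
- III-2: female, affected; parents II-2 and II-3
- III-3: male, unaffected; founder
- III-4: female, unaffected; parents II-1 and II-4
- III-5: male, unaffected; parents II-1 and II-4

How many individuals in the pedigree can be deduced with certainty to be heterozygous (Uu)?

Obligate heterozygotes: II-2 is unaffected so carries U and passed u to III-2 (uu), so II-2 is Uu.
Every other individual is either homozygous by phenotype or has at least one consistent homozygous assignment, so the count is 1.

1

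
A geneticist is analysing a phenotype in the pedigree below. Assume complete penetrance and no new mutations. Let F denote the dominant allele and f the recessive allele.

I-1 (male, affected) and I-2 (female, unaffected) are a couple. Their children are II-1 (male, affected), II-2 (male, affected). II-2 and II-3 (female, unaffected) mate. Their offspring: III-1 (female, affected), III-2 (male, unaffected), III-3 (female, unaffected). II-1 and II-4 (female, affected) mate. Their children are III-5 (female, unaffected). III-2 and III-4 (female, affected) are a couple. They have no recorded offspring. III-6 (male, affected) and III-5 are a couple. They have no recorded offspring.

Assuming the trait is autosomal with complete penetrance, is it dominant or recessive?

dominant

II-1 and II-4 are both affected yet have an unaffected child III-5. Under a recessive model two affected parents are homozygous and every child would be affected, so the trait cannot be recessive.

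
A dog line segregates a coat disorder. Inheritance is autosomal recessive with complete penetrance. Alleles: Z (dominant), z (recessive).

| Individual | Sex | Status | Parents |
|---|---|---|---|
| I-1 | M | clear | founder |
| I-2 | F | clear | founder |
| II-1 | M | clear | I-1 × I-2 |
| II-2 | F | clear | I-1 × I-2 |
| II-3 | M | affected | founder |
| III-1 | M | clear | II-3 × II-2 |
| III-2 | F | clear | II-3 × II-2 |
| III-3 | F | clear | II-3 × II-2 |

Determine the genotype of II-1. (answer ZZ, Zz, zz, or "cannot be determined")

II-1's phenotype allows ZZ or Zz, and no parent or child forces a single allele at both positions; consistent genotype assignments exist with II-1 as ZZ or Zz.

cannot be determined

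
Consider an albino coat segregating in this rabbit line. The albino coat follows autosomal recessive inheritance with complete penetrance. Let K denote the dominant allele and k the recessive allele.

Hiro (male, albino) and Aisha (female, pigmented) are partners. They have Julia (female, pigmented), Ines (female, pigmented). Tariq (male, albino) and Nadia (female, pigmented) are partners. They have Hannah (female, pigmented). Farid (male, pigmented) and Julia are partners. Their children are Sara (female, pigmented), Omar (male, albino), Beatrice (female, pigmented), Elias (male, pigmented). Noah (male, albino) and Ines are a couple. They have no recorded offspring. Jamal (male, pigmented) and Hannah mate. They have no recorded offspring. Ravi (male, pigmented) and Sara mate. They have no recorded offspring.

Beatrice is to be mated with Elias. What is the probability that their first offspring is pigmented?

8/9

Farid is pigmented so carries K and passed k to Omar (kk), so Farid is Kk.
Julia is pigmented so carries K and received k from Hiro (kk), so Julia is Kk.
Beatrice is a pigmented offspring of Farid (Kk) × Julia (Kk), whose cross gives 1/4 KK : 1/2 Kk : 1/4 kk; conditioning on being pigmented, Beatrice is KK with probability 1/3, Kk with probability 2/3.
Elias is a pigmented offspring of Farid (Kk) × Julia (Kk), whose cross gives 1/4 KK : 1/2 Kk : 1/4 kk; conditioning on being pigmented, Elias is KK with probability 1/3, Kk with probability 2/3.
Summing over parental genotype combinations, P(offspring is pigmented) = 1/9·1 + 2/9·1 + 2/9·1 + 4/9·3/4 = 8/9.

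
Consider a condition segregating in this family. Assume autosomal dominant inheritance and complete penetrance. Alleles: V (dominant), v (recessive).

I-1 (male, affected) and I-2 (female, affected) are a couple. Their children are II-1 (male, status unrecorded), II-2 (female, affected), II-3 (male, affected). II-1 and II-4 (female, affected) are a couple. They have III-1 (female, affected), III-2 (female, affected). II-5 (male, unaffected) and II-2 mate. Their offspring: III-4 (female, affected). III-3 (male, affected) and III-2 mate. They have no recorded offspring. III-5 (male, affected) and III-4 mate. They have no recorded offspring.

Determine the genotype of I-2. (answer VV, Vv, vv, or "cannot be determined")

cannot be determined

I-2's phenotype allows VV or Vv, and no parent or child forces a single allele at both positions; consistent genotype assignments exist with I-2 as VV or Vv.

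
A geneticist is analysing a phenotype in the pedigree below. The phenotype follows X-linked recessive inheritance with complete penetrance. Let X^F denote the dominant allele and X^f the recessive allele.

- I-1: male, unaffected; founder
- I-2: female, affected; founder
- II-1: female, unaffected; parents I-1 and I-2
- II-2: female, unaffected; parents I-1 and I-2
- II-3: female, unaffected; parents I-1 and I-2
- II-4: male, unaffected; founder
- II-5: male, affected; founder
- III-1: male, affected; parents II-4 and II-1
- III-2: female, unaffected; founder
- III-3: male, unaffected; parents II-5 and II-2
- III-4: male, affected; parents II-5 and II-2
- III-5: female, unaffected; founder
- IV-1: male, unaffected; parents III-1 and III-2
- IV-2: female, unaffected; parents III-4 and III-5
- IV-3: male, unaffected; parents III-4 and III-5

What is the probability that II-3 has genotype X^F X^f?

1

II-3 is unaffected so carries F and received f from I-2 (X^f X^f), so II-3 is X^F X^f, giving P(X^F X^f) = 1.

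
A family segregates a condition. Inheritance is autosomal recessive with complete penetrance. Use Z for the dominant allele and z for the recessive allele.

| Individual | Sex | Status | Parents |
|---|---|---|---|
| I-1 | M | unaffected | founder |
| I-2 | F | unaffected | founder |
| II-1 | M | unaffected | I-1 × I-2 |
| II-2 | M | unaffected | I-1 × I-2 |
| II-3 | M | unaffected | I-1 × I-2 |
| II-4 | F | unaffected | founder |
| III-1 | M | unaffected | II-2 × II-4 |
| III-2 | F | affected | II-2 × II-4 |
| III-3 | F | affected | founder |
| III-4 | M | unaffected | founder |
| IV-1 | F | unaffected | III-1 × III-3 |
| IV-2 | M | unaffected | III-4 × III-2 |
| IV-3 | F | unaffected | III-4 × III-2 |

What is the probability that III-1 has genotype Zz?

II-2 is unaffected so carries Z and passed z to III-2 (zz), so II-2 is Zz.
II-4 is unaffected so carries Z and passed z to III-2 (zz), so II-4 is Zz.
Their cross gives offspring ratios 1/4 ZZ : 1/2 Zz : 1/4 zz. Conditioning on III-1 being unaffected, P(Zz) = 1/2 / 3/4 = 2/3 before taking III-1's own offspring into account.
III-3 is affected, so III-3 is zz.
Now use III-1's offspring. Probability of each recorded status — unaffected daughter IV-1: 1/2 if III-1 is Zz, 1 if ZZ.
Bayes: P(Zz) = 2/3·1/2 / (2/3·1/2 + 1/3·1) = 1/2.

1/2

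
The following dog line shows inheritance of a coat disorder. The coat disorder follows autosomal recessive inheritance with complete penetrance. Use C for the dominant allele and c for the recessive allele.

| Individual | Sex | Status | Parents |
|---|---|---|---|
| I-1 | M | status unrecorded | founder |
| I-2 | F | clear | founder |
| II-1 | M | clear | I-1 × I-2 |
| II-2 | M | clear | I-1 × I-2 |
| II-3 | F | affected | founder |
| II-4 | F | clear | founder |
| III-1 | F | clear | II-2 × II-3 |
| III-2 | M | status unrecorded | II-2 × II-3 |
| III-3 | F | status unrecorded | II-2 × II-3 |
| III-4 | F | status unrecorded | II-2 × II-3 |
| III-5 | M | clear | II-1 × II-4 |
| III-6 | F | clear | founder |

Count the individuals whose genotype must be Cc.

1

Obligate heterozygotes: III-1 is clear so carries C and received c from II-3 (cc), so III-1 is Cc.
Every other individual is either homozygous by phenotype or has at least one consistent homozygous assignment, so the count is 1.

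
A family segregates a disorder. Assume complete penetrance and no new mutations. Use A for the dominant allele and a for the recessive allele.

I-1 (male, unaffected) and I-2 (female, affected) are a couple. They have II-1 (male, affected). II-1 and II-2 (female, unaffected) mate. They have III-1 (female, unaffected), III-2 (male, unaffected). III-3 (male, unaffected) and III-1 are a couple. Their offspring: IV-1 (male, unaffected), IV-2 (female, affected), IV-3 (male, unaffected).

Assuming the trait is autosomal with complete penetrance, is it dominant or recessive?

III-3 and III-1 are both unaffected yet have an affected child IV-2. Under dominance, an affected child requires at least one affected parent, so the trait cannot be dominant.

recessive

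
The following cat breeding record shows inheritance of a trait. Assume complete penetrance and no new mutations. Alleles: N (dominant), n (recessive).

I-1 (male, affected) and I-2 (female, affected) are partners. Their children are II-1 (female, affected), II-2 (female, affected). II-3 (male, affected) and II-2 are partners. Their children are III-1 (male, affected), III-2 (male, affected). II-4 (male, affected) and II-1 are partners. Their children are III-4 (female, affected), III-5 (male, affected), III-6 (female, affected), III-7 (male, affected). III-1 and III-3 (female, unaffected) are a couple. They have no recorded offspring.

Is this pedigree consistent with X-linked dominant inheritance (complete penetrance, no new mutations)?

A consistent assignment under X-linked dominant exists: I-1 X^N Y, I-2 X^N X^N, II-1 X^N X^N, II-2 X^N X^N, II-3 X^N Y, II-4 X^N Y, III-1 X^N Y, III-2 X^N Y, III-3 X^n X^n, III-4 X^N X^N, III-5 X^N Y, III-6 X^N X^N, III-7 X^N Y.
In this assignment every recorded phenotype matches its genotype and every non-founder's genotype is obtainable from its parents' genotypes, so the pedigree is consistent.

Yes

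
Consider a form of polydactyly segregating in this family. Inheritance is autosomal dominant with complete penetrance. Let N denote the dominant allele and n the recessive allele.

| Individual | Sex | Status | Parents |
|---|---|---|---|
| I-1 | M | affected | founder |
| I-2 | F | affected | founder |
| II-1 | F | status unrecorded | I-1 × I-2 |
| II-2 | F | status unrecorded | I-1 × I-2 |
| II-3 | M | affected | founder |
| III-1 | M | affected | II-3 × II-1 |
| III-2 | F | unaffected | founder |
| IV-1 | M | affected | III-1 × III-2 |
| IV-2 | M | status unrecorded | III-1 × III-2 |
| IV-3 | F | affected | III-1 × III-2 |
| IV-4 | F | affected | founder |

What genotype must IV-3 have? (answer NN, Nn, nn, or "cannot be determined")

From phenotype alone, IV-3 is NN or Nn.
IV-3 is affected so carries N and received n from III-2 (nn), so IV-3 is Nn.

Nn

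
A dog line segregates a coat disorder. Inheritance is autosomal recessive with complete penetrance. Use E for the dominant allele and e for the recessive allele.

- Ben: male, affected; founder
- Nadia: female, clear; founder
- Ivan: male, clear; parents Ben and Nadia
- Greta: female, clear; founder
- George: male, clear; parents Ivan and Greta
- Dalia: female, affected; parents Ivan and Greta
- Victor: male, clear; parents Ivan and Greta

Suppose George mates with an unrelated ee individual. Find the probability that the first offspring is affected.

1/3

Ivan is clear so carries E and received e from Ben (ee), so Ivan is Ee.
Greta is clear so carries E and passed e to Dalia (ee), so Greta is Ee.
George is a clear offspring of Ivan (Ee) × Greta (Ee), whose cross gives 1/4 EE : 1/2 Ee : 1/4 ee; conditioning on being clear, George is EE with probability 1/3, Ee with probability 2/3.
Summing over parental genotype combinations, P(offspring is affected) = 2/3·1/2 = 1/3.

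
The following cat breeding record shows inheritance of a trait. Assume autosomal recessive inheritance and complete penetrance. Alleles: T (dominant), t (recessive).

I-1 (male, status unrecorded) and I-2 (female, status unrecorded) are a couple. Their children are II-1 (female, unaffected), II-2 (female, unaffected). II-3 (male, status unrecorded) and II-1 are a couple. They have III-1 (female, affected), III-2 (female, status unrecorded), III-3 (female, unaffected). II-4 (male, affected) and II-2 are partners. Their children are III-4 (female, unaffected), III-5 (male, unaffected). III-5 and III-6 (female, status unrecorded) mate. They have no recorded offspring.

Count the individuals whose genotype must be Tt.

3

Obligate heterozygotes: II-1 is unaffected so carries T and passed t to III-1 (tt), so II-1 is Tt; III-4 is unaffected so carries T and received t from II-4 (tt), so III-4 is Tt; III-5 is unaffected so carries T and received t from II-4 (tt), so III-5 is Tt.
Every other individual is either homozygous by phenotype or has at least one consistent homozygous assignment, so the count is 3.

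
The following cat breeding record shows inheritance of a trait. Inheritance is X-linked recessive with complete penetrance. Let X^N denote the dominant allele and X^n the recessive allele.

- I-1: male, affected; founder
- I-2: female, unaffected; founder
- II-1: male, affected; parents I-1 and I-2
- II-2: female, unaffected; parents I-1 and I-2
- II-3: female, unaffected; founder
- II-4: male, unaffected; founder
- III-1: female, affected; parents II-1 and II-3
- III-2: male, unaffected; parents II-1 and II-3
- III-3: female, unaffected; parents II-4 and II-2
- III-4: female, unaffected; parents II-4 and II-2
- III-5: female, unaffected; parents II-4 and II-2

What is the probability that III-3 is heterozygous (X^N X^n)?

1/2

II-4 is unaffected, so II-4 is X^N Y.
II-2 is unaffected so carries N and received n from I-1 (X^n Y), so II-2 is X^N X^n.
Their cross gives offspring ratios 1/2 X^N X^N : 1/2 X^N X^n. Conditioning on III-3 being unaffected, P(X^N X^n) = 1/2 / 1 = 1/2.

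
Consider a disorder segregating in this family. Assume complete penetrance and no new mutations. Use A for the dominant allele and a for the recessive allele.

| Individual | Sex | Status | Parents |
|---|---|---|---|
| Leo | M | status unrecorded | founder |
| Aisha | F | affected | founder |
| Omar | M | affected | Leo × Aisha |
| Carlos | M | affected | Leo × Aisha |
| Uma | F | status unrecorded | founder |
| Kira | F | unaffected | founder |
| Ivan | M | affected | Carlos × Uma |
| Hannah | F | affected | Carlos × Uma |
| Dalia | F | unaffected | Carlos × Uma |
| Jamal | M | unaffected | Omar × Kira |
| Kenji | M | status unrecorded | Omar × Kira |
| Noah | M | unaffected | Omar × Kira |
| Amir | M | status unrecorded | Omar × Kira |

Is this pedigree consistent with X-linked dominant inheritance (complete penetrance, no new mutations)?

Under X-linked dominant, Dalia (unaffected, female) cannot arise from Carlos (affected) × Uma (unrecorded).

No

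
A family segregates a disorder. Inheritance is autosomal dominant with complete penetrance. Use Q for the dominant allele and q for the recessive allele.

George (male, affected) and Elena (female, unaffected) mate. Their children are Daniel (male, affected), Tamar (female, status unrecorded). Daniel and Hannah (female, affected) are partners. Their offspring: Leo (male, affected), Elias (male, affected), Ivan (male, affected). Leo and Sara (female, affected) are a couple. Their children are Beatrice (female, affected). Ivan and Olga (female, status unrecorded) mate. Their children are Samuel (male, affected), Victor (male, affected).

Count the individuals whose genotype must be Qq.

1

Obligate heterozygotes: Daniel is affected so carries Q and received q from Elena (qq), so Daniel is Qq.
Every other individual is either homozygous by phenotype or has at least one consistent homozygous assignment, so the count is 1.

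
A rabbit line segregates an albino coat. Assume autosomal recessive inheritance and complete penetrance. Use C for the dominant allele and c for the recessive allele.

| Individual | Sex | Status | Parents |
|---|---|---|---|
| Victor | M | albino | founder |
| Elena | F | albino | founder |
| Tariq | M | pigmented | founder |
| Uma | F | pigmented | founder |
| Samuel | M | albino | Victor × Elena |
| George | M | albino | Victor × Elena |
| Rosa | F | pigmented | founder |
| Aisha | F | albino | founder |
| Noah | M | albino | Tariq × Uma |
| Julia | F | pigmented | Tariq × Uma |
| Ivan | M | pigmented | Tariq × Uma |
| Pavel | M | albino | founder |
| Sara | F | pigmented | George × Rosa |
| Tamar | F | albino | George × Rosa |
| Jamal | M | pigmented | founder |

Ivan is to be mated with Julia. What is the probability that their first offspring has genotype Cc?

Tariq is pigmented so carries C and passed c to Noah (cc), so Tariq is Cc.
Uma is pigmented so carries C and passed c to Noah (cc), so Uma is Cc.
Ivan is a pigmented offspring of Tariq (Cc) × Uma (Cc), whose cross gives 1/4 CC : 1/2 Cc : 1/4 cc; conditioning on being pigmented, Ivan is CC with probability 1/3, Cc with probability 2/3.
Julia is a pigmented offspring of Tariq (Cc) × Uma (Cc), whose cross gives 1/4 CC : 1/2 Cc : 1/4 cc; conditioning on being pigmented, Julia is CC with probability 1/3, Cc with probability 2/3.
Summing over parental genotype combinations, P(offspring has genotype Cc) = 2/9·1/2 + 2/9·1/2 + 4/9·1/2 = 4/9.

4/9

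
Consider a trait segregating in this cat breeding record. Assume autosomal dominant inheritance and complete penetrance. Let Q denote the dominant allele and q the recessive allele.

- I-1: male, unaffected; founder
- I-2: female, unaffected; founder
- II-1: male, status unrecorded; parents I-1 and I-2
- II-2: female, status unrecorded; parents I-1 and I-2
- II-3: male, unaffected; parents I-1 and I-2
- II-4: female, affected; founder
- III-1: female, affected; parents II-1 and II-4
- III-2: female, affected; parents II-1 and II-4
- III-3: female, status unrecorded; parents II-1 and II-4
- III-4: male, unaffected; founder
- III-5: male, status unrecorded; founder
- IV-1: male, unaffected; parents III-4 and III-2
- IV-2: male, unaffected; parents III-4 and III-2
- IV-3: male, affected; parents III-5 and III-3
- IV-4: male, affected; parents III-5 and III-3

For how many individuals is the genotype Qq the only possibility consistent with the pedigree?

Obligate heterozygotes: III-1 is affected so carries Q and received q from II-1 (qq), so III-1 is Qq; III-2 is affected so carries Q and received q from II-1 (qq), so III-2 is Qq.
Every other individual is either homozygous by phenotype or has at least one consistent homozygous assignment, so the count is 2.

2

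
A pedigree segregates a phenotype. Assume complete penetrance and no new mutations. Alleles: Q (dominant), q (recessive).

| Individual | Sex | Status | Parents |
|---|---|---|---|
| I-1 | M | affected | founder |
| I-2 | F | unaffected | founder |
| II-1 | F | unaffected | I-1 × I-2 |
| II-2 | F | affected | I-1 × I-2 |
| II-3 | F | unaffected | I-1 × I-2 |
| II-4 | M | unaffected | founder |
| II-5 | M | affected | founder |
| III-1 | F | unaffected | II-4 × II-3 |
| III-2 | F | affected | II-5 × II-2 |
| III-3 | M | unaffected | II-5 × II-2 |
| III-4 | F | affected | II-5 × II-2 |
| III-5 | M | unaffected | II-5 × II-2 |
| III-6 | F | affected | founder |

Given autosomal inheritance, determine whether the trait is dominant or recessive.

dominant

II-5 and II-2 are both affected yet have an unaffected child III-3. Under a recessive model two affected parents are homozygous and every child would be affected, so the trait cannot be recessive.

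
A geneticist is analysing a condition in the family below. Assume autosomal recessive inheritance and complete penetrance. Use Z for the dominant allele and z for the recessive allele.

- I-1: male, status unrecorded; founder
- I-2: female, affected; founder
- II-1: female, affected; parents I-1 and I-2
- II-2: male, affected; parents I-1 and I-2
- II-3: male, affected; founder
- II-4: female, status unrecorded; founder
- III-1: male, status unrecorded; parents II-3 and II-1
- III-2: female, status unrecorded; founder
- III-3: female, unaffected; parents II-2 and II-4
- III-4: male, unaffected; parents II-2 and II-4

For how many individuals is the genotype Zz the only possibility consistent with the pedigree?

Obligate heterozygotes: III-3 is unaffected so carries Z and received z from II-2 (zz), so III-3 is Zz; III-4 is unaffected so carries Z and received z from II-2 (zz), so III-4 is Zz.
Every other individual is either homozygous by phenotype or has at least one consistent homozygous assignment, so the count is 2.

2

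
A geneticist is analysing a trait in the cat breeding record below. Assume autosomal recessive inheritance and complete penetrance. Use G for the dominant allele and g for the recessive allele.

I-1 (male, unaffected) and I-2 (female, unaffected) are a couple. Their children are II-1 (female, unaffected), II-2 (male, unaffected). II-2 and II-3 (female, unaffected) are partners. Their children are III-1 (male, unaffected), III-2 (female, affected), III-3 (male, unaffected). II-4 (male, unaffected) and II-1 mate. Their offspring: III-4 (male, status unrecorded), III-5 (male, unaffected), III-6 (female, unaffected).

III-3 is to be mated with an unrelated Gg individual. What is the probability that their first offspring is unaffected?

II-2 is unaffected so carries G and passed g to III-2 (gg), so II-2 is Gg.
II-3 is unaffected so carries G and passed g to III-2 (gg), so II-3 is Gg.
III-3 is an unaffected offspring of II-2 (Gg) × II-3 (Gg), whose cross gives 1/4 GG : 1/2 Gg : 1/4 gg; conditioning on being unaffected, III-3 is GG with probability 1/3, Gg with probability 2/3.
Summing over parental genotype combinations, P(offspring is unaffected) = 1/3·1 + 2/3·3/4 = 5/6.

5/6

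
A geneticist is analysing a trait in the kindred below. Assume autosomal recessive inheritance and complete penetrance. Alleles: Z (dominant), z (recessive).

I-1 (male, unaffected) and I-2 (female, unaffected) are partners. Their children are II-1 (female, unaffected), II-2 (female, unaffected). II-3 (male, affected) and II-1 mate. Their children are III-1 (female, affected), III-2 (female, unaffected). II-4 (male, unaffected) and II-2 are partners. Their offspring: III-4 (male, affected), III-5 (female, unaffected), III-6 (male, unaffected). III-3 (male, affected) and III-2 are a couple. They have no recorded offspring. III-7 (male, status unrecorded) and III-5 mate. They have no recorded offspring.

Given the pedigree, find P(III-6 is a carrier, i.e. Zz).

II-4 is unaffected so carries Z and passed z to III-4 (zz), so II-4 is Zz.
II-2 is unaffected so carries Z and passed z to III-4 (zz), so II-2 is Zz.
Their cross gives offspring ratios 1/4 ZZ : 1/2 Zz : 1/4 zz. Conditioning on III-6 being unaffected, P(Zz) = 1/2 / 3/4 = 2/3.

2/3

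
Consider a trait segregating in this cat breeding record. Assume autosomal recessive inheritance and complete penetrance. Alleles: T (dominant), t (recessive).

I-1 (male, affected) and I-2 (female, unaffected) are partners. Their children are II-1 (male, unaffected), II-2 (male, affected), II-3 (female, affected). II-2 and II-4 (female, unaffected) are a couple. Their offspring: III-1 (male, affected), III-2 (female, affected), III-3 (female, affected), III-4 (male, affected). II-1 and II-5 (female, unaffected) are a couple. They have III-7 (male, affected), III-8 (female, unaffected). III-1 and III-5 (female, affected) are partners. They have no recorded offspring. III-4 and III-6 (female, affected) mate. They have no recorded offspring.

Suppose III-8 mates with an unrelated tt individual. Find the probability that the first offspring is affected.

1/3

II-1 is unaffected so carries T and received t from I-1 (tt), so II-1 is Tt.
II-5 is unaffected so carries T and passed t to III-7 (tt), so II-5 is Tt.
III-8 is an unaffected offspring of II-1 (Tt) × II-5 (Tt), whose cross gives 1/4 TT : 1/2 Tt : 1/4 tt; conditioning on being unaffected, III-8 is TT with probability 1/3, Tt with probability 2/3.
Summing over parental genotype combinations, P(offspring is affected) = 2/3·1/2 = 1/3.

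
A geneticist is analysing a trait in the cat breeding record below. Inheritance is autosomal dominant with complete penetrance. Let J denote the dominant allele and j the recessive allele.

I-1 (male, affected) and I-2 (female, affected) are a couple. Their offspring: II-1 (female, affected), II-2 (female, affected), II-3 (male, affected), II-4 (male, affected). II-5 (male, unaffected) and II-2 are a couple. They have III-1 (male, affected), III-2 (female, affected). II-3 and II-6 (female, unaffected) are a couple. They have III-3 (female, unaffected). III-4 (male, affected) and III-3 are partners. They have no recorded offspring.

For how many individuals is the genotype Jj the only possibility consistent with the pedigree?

Obligate heterozygotes: II-3 is affected so carries J and passed j to III-3 (jj), so II-3 is Jj; III-1 is affected so carries J and received j from II-5 (jj), so III-1 is Jj; III-2 is affected so carries J and received j from II-5 (jj), so III-2 is Jj.
Every other individual is either homozygous by phenotype or has at least one consistent homozygous assignment, so the count is 3.

3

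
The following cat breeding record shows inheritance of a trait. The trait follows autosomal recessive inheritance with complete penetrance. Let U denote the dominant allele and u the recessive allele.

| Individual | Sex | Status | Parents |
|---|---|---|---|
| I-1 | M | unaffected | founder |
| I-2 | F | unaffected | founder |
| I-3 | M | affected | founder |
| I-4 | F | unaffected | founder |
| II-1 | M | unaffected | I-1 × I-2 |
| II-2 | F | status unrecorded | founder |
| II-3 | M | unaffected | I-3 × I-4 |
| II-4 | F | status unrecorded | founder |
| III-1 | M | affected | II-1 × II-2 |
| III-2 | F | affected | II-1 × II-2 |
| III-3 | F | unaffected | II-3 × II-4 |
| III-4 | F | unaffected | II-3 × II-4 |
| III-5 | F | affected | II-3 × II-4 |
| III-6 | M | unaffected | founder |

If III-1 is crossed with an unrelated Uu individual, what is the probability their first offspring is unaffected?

1/2

III-1 is affected, so III-1 is uu.
The cross gives 1/2 Uu : 1/2 uu, so P(offspring is unaffected) = 1/2.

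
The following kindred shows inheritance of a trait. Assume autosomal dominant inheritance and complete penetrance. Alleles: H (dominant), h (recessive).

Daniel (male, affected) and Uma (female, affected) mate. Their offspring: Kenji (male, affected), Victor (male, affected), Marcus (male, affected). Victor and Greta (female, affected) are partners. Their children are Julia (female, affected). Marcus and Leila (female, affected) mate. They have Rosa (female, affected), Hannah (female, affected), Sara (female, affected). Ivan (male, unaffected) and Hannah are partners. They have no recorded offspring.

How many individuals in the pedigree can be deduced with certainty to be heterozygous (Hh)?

0

No individual's genotype is forced to Hh by the pedigree, so the count is 0.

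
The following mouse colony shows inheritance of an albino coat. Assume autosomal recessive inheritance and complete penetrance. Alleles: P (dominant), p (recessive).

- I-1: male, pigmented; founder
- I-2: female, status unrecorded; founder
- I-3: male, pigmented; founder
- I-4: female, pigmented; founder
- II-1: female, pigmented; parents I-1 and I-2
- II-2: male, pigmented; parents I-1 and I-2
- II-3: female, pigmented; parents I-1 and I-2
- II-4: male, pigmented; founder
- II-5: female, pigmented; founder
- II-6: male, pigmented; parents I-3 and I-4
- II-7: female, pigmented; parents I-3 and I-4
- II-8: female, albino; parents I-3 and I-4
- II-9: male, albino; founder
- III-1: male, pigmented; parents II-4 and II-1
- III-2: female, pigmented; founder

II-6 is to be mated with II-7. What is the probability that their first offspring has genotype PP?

4/9

I-3 is pigmented so carries P and passed p to II-8 (pp), so I-3 is Pp.
I-4 is pigmented so carries P and passed p to II-8 (pp), so I-4 is Pp.
II-6 is a pigmented offspring of I-3 (Pp) × I-4 (Pp), whose cross gives 1/4 PP : 1/2 Pp : 1/4 pp; conditioning on being pigmented, II-6 is PP with probability 1/3, Pp with probability 2/3.
II-7 is a pigmented offspring of I-3 (Pp) × I-4 (Pp), whose cross gives 1/4 PP : 1/2 Pp : 1/4 pp; conditioning on being pigmented, II-7 is PP with probability 1/3, Pp with probability 2/3.
Summing over parental genotype combinations, P(offspring has genotype PP) = 1/9·1 + 2/9·1/2 + 2/9·1/2 + 4/9·1/4 = 4/9.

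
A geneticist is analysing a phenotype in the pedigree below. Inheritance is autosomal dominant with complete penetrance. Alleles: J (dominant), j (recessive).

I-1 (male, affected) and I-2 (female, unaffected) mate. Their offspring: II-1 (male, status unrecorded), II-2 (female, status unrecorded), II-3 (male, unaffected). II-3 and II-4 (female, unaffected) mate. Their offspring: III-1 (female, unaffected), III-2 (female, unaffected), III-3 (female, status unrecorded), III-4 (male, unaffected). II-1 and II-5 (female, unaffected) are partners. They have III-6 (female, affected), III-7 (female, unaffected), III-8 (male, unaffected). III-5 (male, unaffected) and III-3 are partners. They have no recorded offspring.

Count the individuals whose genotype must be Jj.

Obligate heterozygotes: I-1 is affected so carries J and passed j to II-3 (jj), so I-1 is Jj; II-1 passed J to III-6 (Jj, whose j came from II-5) and received j from I-2 (jj), so II-1 is Jj; III-6 is affected so carries J and received j from II-5 (jj), so III-6 is Jj.
Every other individual is either homozygous by phenotype or has at least one consistent homozygous assignment, so the count is 3.

3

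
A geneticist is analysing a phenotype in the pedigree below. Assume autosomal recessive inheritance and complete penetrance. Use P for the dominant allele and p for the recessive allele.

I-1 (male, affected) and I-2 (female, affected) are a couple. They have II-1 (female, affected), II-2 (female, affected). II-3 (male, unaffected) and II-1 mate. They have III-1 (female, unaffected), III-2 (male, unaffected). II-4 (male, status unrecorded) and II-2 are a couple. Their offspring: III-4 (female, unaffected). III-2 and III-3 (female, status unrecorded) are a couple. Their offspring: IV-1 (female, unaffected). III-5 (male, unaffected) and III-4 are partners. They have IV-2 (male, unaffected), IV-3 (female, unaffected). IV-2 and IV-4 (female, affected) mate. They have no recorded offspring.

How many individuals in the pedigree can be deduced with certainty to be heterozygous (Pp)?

3

Obligate heterozygotes: III-1 is unaffected so carries P and received p from II-1 (pp), so III-1 is Pp; III-2 is unaffected so carries P and received p from II-1 (pp), so III-2 is Pp; III-4 is unaffected so carries P and received p from II-2 (pp), so III-4 is Pp.
Every other individual is either homozygous by phenotype or has at least one consistent homozygous assignment, so the count is 3.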